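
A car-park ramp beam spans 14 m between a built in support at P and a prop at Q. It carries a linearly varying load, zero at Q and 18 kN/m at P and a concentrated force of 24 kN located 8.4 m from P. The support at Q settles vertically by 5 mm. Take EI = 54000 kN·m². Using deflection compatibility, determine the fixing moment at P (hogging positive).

Remove the prop at Q; the released (primary) structure is a cantilever built in at P.
Downward deflection at the released point Q due to the loads:
  triangular load, peak 18 at the fixed end: w₀L⁴/(30EI) = 23050/EI
  point load 24 at a = 8.4: Pa²(3L − a)/(6EI) = 9483/EI
  δ_0 = 32533/EI
Flexibility coefficient — unit upward force at Q: δ_{QQ} = L³/(3EI) = 914.7/EI.
With EI = 54000 kN·m²: δ_0 = 0.60246 m and δ_{QQ} = 0.016938 m/kN.
Compatibility — the beam at Q must follow the support down by 0.005 m: δ_0 − R_Q·δ_{QQ} = 0.005, so R_Q = (0.60246 − 0.005)/0.016938 = 35.27 kN.
Moment equilibrium about P: M_P = Σ(load moments about P) − R_Q·L = 789.6 − 35.27×14 = 295.8 kN·m.

M_P = 295.8 kN·m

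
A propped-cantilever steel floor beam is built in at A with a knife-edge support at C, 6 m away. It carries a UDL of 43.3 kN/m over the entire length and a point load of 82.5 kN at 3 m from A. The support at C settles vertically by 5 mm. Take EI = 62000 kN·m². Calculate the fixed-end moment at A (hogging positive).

M_A = 313.5 kN·m

Take the reaction at C as the redundant and release it; the primary structure is a cantilever fixed at A.
Downward deflection at the released point C due to the loads:
  UDL 43.3: wL⁴/(8EI) = 7015/EI
  point load 82.5 at a = 3: Pa²(3L − a)/(6EI) = 1856/EI
  δ_0 = 8871/EI
Flexibility coefficient — unit upward force at C: δ_{CC} = L³/(3EI) = 72/EI.
With EI = 62000 kN·m²: δ_0 = 0.14308 m and δ_{CC} = 0.001161 m/kN.
Compatibility — the beam at C must follow the support down by 0.005 m: δ_0 − R_C·δ_{CC} = 0.005, so R_C = (0.14308 − 0.005)/0.001161 = 118.9 kN.
Moment equilibrium about A: M_A = Σ(load moments about A) − R_C·L = 1027 − 118.9×6 = 313.5 kN·m.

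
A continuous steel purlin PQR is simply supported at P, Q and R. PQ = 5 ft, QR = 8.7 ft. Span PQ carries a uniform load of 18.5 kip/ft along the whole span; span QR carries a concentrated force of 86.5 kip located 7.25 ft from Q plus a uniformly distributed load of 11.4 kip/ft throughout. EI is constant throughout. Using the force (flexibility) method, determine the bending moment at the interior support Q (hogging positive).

Release continuity at Q by inserting a hinge; the redundant is the internal moment M_Q. The primary structure is two simply-supported spans PQ and QR.
Rotations at Q on the released spans (each span's end-slope, ×1/EI):
  span PQ: UDL 18.5: wL³/(24EI) = 96.35/EI
  span QR: point load 86.5 at a = 7.25: Pab(L + b)/(6LEI) = 176.8/EI
  span QR: UDL 11.4: wL³/(24EI) = 312.8/EI
  relative rotation θ_0 = (96.35 + 489.6)/EI = 586/EI
A unit hogging moment at Q produces rotation L₁/(3EI) + L₂/(3EI) = 4.567/EI.
Slope continuity at Q: θ_0 = M_Q·4.567/EI, so M_Q = 586/4.567 = 128.3 kip·ft (hogging).

M_Q = 128.3 kip·ft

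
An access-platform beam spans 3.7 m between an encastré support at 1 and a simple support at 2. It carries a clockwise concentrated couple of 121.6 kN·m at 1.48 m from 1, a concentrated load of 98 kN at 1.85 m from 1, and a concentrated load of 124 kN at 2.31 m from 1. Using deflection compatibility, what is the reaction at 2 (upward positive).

R_2 = 119.6 kN

Release the roller at 2. Primary structure: cantilever fixed at 1.
Deflection at 2 on the released cantilever, summing each load's contribution:
  clockwise couple 121.6 at a = 1.48: M₀a(2L − a)/(2EI) = 532.7/EI
  point load 98 at a = 1.85: Pa²(3L − a)/(6EI) = 517.1/EI
  point load 124 at a = 2.31: Pa²(3L − a)/(6EI) = 969.4/EI
  δ_0 = 2019/EI
Tip deflection under a unit load at 2: L³/(3EI) = 16.88/EI.
The prop prevents deflection at 2: R_2 = δ_0/δ_{22} = 2019/16.88 = 119.6 kN.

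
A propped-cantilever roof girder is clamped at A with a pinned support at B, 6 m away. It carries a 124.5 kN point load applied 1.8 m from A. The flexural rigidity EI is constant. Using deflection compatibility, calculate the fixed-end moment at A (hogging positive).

M_A = 133.3 kN·m

Release the roller at B. Primary structure: cantilever fixed at A.
Deflection at B on the released cantilever, summing each load's contribution:
  point load 124.5 at a = 1.8: Pa²(3L − a)/(6EI) = 1089/EI
Flexibility coefficient — unit upward force at B: δ_{BB} = L³/(3EI) = 72/EI.
Compatibility at B: δ_0 − R_B·δ_{BB} = 0, so R_B = 1089/72 = 15.13 kN.
Moment equilibrium about A: M_A = Σ(load moments about A) − R_B·L = 224.1 − 15.13×6 = 133.3 kN·m.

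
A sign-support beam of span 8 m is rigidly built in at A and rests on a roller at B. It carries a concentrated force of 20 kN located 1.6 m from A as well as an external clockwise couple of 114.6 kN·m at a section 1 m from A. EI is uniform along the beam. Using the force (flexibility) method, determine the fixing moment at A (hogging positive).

Remove the prop at B; the released (primary) structure is a cantilever built in at A.
Primary-structure tip deflection at B by superposition:
  point load 20 at a = 1.6: Pa²(3L − a)/(6EI) = 191.1/EI
  clockwise couple 114.6 at a = 1: M₀a(2L − a)/(2EI) = 859.5/EI
  δ_0 = 1051/EI
Tip deflection under a unit load at B: L³/(3EI) = 170.7/EI.
The prop prevents deflection at B: R_B = δ_0/δ_{BB} = 1051/170.7 = 6.156 kN.
Moment equilibrium about A: M_A = Σ(load moments about A) − R_B·L = 146.6 − 6.156×8 = 97.35 kN·m.

M_A = 97.35 kN·m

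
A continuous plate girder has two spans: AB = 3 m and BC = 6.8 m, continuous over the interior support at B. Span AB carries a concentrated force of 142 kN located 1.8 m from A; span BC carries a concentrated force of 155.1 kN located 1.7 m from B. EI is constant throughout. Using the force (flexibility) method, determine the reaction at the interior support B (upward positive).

R_B = 271.2 kN

Insert a hinge at B; M_B is the redundant, and each span becomes simply supported.
Rotations at B on the released spans (each span's end-slope, ×1/EI):
  span AB: point load 142 at a = 1.8: Pab(L + a)/(6LEI) = 81.79/EI
  span BC: point load 155.1 at a = 1.7: Pab(L + b)/(6LEI) = 392.2/EI
  relative rotation θ_0 = (81.79 + 392.2)/EI = 474/EI
A unit hogging moment at B produces rotation L₁/(3EI) + L₂/(3EI) = 3.267/EI.
Slope continuity at B: θ_0 = M_B·3.267/EI, so M_B = 474/3.267 = 145.1 kN·m (hogging).
Span AB, ΣM about A with M_B applied at B: R_B^{AB}·3 = 255.6 + 145.1, so R_B^{AB} = 133.6 kN and R_A = 142 − 133.6 = 8.433 kN.
Span BC, ΣM about C: R_B^{BC}·6.8 = 791 + 145.1, so R_B^{BC} = 137.7 kN and R_C = 155.1 − 137.7 = 17.44 kN.
R_B = 133.6 + 137.7 = 271.2 kN.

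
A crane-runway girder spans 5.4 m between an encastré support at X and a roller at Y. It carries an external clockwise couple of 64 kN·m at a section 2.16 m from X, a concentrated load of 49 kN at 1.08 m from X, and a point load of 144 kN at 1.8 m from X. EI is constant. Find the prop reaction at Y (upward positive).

Choose R_Y as the redundant. The primary structure is the cantilever fixed at X.
Downward deflection at the released point Y due to the loads:
  clockwise couple 64 at a = 2.16: M₀a(2L − a)/(2EI) = 597.2/EI
  point load 49 at a = 1.08: Pa²(3L − a)/(6EI) = 144/EI
  point load 144 at a = 1.8: Pa²(3L − a)/(6EI) = 1120/EI
  δ_0 = 1861/EI
Flexibility coefficient — unit upward force at Y: δ_{YY} = L³/(3EI) = 52.49/EI.
The prop prevents deflection at Y: R_Y = δ_0/δ_{YY} = 1861/52.49 = 35.46 kN.

R_Y = 35.46 kN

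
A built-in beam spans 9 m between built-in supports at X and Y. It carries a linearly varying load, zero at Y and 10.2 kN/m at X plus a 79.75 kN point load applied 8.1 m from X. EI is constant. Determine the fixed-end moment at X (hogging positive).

M_X = 47.77 kN·m

Take the two fixed-end moments M_X, M_Y as redundants; the released structure is the simple span XY.
Simple-span end rotations at X and Y under the given loads:
  at X: triangular load, peak 10.2: w₀L³/(45EI) = 165.2/EI
  at Y: triangular load, peak 10.2: 7w₀L³/(360EI) = 144.6/EI
  at X: point load 79.75 at a = 8.1: Pab(L + b)/(6LEI) = 106.6/EI
  at Y: point load 79.75 at a = 8.1: Pab(L + a)/(6LEI) = 184.1/EI
  θ_X0 = 271.8/EI,  θ_Y0 = 328.7/EI
Flexibility coefficients: a unit moment at one end gives L/(3EI) there and L/(6EI) at the far end, so f₁₁ = f₂₂ = 3/EI and f₁₂ = f₂₁ = 1.5/EI.
Compatibility — zero rotation at each built-in end:
  3 M_X + 1.5 M_Y = 271.8
  1.5 M_X + 3 M_Y = 328.7
Solving the pair gives M_X = 47.77 kN·m and M_Y = 85.68 kN·m (hogging).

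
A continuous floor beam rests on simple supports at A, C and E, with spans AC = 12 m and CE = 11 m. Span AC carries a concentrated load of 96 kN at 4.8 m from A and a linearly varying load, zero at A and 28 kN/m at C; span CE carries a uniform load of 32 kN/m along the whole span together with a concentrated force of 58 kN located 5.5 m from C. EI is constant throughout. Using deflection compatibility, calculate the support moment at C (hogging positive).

Insert a hinge at C; M_C is the redundant, and each span becomes simply supported.
Rotations at C on the released spans (each span's end-slope, ×1/EI):
  span AC: point load 96 at a = 4.8: Pab(L + a)/(6LEI) = 774.1/EI
  span AC: triangular load, peak 28: w₀L³/(45EI) = 1075/EI
  span CE: UDL 32: wL³/(24EI) = 1775/EI
  span CE: point load 58 at a = 5.5: Pab(L + b)/(6LEI) = 438.6/EI
  relative rotation θ_0 = (1849 + 2213)/EI = 4063/EI
A unit hogging moment at C produces rotation L₁/(3EI) + L₂/(3EI) = 7.667/EI.
Compatibility: M_C·(L₁+L₂)/(3EI) = θ_0, giving M_C = 529.9 kN·m (hogging).

M_C = 529.9 kN·m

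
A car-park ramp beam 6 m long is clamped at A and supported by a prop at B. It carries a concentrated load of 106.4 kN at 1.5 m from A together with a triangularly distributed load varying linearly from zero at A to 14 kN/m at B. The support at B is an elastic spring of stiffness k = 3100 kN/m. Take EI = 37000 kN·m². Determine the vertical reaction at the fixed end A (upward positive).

Choose R_B as the redundant. The primary structure is the cantilever fixed at A.
Downward deflection at the released point B due to the loads:
  point load 106.4 at a = 1.5: Pa²(3L − a)/(6EI) = 658.4/EI
  triangular load, peak 14 at the free end: 11w₀L⁴/(120EI) = 1663/EI
  δ_0 = 2322/EI
Tip deflection under a unit load at B: L³/(3EI) = 72/EI.
With EI = 37000 kN·m²: δ_0 = 0.062745 m and δ_{BB} = 0.001946 m/kN.
Compatibility — the spring shortens by R_B/k under the reaction it provides: δ_0 − R_B·δ_{BB} = R_B/k. With 1/k = 0.000323 m/kN, R_B = δ_0 / (δ_{BB} + 1/k) = 0.062745 / (0.001946 + 0.000323) = 27.66 kN.
Vertical equilibrium: R_A = ΣP − R_B = 148.4 − 27.66 = 120.7 kN.

R_A = 120.7 kN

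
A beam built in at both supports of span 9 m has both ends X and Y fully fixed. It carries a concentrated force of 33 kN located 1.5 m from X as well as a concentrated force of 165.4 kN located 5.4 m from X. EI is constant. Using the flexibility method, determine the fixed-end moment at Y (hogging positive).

Release both end moments; the primary structure is a simply-supported span XY with redundants M_X and M_Y.
Simple-span end rotations at X and Y under the given loads:
  at X: point load 33 at a = 1.5: Pab(L + b)/(6LEI) = 113.4/EI
  at Y: point load 33 at a = 1.5: Pab(L + a)/(6LEI) = 72.19/EI
  at X: point load 165.4 at a = 5.4: Pab(L + b)/(6LEI) = 750.3/EI
  at Y: point load 165.4 at a = 5.4: Pab(L + a)/(6LEI) = 857.4/EI
  θ_X0 = 863.7/EI,  θ_Y0 = 929.6/EI
Flexibility coefficients: a unit moment at one end gives L/(3EI) there and L/(6EI) at the far end, so f₁₁ = f₂₂ = 3/EI and f₁₂ = f₂₁ = 1.5/EI.
Compatibility — zero rotation at each built-in end:
  3 M_X + 1.5 M_Y = 863.7
  1.5 M_X + 3 M_Y = 929.6
Solving the pair gives M_X = 177.3 kN·m and M_Y = 221.2 kN·m (hogging).

M_Y = 221.2 kN·m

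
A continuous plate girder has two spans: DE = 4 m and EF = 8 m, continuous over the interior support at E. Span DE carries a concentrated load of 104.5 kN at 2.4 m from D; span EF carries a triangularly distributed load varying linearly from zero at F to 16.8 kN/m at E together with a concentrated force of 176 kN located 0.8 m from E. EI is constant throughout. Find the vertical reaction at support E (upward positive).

Insert a hinge at E; M_E is the redundant, and each span becomes simply supported.
Rotations at E on the released spans (each span's end-slope, ×1/EI):
  span DE: point load 104.5 at a = 2.4: Pab(L + a)/(6LEI) = 107/EI
  span EF: triangular load, peak 16.8: w₀L³/(45EI) = 191.1/EI
  span EF: point load 176 at a = 0.8: Pab(L + b)/(6LEI) = 321/EI
  relative rotation θ_0 = (107 + 512.2)/EI = 619.2/EI
A unit hogging moment at E produces rotation L₁/(3EI) + L₂/(3EI) = 4/EI.
Slope continuity at E: θ_0 = M_E·4/EI, so M_E = 619.2/4 = 154.8 kN·m (hogging).
Span DE, ΣM about D with M_E applied at E: R_E^{DE}·4 = 250.8 + 154.8, so R_E^{DE} = 101.4 kN and R_D = 104.5 − 101.4 = 3.101 kN.
Span EF, ΣM about F: R_E^{EF}·8 = 1626 + 154.8, so R_E^{EF} = 222.5 kN and R_F = 243.2 − 222.5 = 20.65 kN.
R_E = 101.4 + 222.5 = 323.9 kN.

R_E = 323.9 kN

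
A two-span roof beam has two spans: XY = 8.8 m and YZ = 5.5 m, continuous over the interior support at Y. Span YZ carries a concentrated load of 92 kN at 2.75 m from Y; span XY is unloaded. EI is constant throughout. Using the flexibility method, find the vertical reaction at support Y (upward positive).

Insert a hinge at Y; M_Y is the redundant, and each span becomes simply supported.
End slopes at the hinge Y, treating each span as simply supported:
  span YZ: point load 92 at a = 2.75: Pab(L + b)/(6LEI) = 173.9/EI
  relative rotation θ_0 = (0 + 173.9)/EI = 173.9/EI
A unit hogging moment at Y produces rotation L₁/(3EI) + L₂/(3EI) = 4.767/EI.
Slope continuity at Y: θ_0 = M_Y·4.767/EI, so M_Y = 173.9/4.767 = 36.49 kN·m (hogging).
Span XY, ΣM about X with M_Y applied at Y: R_Y^{XY}·8.8 = 0 + 36.49, so R_Y^{XY} = 4.147 kN and R_X = 0 − 4.147 = -4.147 kN.
Span YZ, ΣM about Z: R_Y^{YZ}·5.5 = 253 + 36.49, so R_Y^{YZ} = 52.63 kN and R_Z = 92 − 52.63 = 39.37 kN.
R_Y = 4.147 + 52.63 = 56.78 kN.

R_Y = 56.78 kN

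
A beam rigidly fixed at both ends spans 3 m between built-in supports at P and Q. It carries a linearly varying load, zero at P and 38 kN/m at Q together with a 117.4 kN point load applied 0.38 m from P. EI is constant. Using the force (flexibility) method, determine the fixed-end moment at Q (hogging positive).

Release both end moments; the primary structure is a simply-supported span PQ with redundants M_P and M_Q.
On the primary (simply-supported) span, the end slopes from the loading are:
  at P: triangular load, peak 38: 7w₀L³/(360EI) = 19.95/EI
  at Q: triangular load, peak 38: w₀L³/(45EI) = 22.8/EI
  at P: point load 117.4 at a = 0.38: Pab(L + b)/(6LEI) = 36.49/EI
  at Q: point load 117.4 at a = 0.38: Pab(L + a)/(6LEI) = 21.95/EI
  θ_P0 = 56.44/EI,  θ_Q0 = 44.75/EI
Flexibility coefficients: a unit moment at one end gives L/(3EI) there and L/(6EI) at the far end, so f₁₁ = f₂₂ = 1/EI and f₁₂ = f₂₁ = 0.5/EI.
Compatibility — zero rotation at each built-in end:
  1 M_P + 0.5 M_Q = 56.44
  0.5 M_P + 1 M_Q = 44.75
Solving the pair gives M_P = 45.43 kN·m and M_Q = 22.04 kN·m (hogging).

M_Q = 22.04 kN·m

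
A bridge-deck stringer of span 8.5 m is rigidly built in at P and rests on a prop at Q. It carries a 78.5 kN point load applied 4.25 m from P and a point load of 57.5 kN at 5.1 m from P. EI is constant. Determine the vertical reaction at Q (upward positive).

Release the roller at Q. Primary structure: cantilever fixed at P.
Downward deflection at the released point Q due to the loads:
  point load 78.5 at a = 4.25: Pa²(3L − a)/(6EI) = 5022/EI
  point load 57.5 at a = 5.1: Pa²(3L − a)/(6EI) = 5085/EI
  δ_0 = 10107/EI
Tip deflection under a unit load at Q: L³/(3EI) = 204.7/EI.
Compatibility at Q: δ_0 − R_Q·δ_{QQ} = 0, so R_Q = 10107/204.7 = 49.37 kN.

R_Q = 49.37 kN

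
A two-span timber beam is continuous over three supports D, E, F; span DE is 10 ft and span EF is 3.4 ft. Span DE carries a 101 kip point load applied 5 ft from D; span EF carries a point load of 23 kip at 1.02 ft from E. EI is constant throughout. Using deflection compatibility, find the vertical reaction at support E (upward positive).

R_E = 123.7 kip

Release continuity at E by inserting a hinge; the redundant is the internal moment M_E. The primary structure is two simply-supported spans DE and EF.
End slopes at the hinge E, treating each span as simply supported:
  span DE: point load 101 at a = 5: Pab(L + a)/(6LEI) = 631.2/EI
  span EF: point load 23 at a = 1.02: Pab(L + b)/(6LEI) = 15.82/EI
  relative rotation θ_0 = (631.2 + 15.82)/EI = 647.1/EI
A unit hogging moment at E produces rotation L₁/(3EI) + L₂/(3EI) = 4.467/EI.
Slope continuity at E: θ_0 = M_E·4.467/EI, so M_E = 647.1/4.467 = 144.9 kip·ft (hogging).
Span DE, ΣM about D with M_E applied at E: R_E^{DE}·10 = 505 + 144.9, so R_E^{DE} = 64.99 kip and R_D = 101 − 64.99 = 36.01 kip.
Span EF, ΣM about F: R_E^{EF}·3.4 = 54.74 + 144.9, so R_E^{EF} = 58.71 kip and R_F = 23 − 58.71 = -35.71 kip.
R_E = 64.99 + 58.71 = 123.7 kip.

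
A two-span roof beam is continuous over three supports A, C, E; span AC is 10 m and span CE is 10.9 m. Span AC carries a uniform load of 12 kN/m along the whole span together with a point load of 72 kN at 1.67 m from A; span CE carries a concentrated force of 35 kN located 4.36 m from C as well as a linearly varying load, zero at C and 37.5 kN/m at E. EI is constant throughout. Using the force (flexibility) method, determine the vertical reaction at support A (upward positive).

Insert a hinge at C; M_C is the redundant, and each span becomes simply supported.
End slopes at the hinge C, treating each span as simply supported:
  span AC: UDL 12: wL³/(24EI) = 500/EI
  span AC: point load 72 at a = 1.67: Pab(L + a)/(6LEI) = 194.8/EI
  span CE: point load 35 at a = 4.36: Pab(L + b)/(6LEI) = 266.1/EI
  span CE: triangular load, peak 37.5: 7w₀L³/(360EI) = 944.3/EI
  relative rotation θ_0 = (694.8 + 1210)/EI = 1905/EI
A unit hogging moment at C produces rotation L₁/(3EI) + L₂/(3EI) = 6.967/EI.
Compatibility: M_C·(L₁+L₂)/(3EI) = θ_0, giving M_C = 273.5 kN·m (hogging).
Span AC, ΣM about A with M_C applied at C: R_C^{AC}·10 = 720.2 + 273.5, so R_C^{AC} = 99.37 kN and R_A = 192 − 99.37 = 92.63 kN.

R_A = 92.63 kN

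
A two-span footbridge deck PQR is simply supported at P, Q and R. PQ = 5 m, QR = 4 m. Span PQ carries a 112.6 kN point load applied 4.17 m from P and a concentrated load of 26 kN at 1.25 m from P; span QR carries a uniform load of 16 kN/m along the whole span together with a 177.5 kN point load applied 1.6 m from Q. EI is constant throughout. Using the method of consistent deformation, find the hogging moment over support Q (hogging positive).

Take M_Q as the redundant. Released structure: two simple spans PQ and QR with a hinge at Q.
Discontinuity in slope at Q on the released structure — sum the simple-span end rotations:
  span PQ: point load 112.6 at a = 4.17: Pab(L + a)/(6LEI) = 119.1/EI
  span PQ: point load 26 at a = 1.25: Pab(L + a)/(6LEI) = 25.39/EI
  span QR: UDL 16: wL³/(24EI) = 42.67/EI
  span QR: point load 177.5 at a = 1.6: Pab(L + b)/(6LEI) = 181.8/EI
  relative rotation θ_0 = (144.5 + 224.4)/EI = 368.9/EI
A unit hogging moment at Q produces rotation L₁/(3EI) + L₂/(3EI) = 3/EI.
Slope continuity at Q: θ_0 = M_Q·3/EI, so M_Q = 368.9/3 = 123 kN·m (hogging).

M_Q = 123 kN·m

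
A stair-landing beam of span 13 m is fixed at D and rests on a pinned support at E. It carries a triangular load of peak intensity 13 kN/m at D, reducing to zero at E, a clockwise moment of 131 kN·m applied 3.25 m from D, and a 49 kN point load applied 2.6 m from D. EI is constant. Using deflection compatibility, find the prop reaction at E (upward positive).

R_E = 26.26 kN

Take the reaction at E as the redundant and release it; the primary structure is a cantilever fixed at D.
Free-end deflection of the primary structure under the applied loading (downward +):
  triangular load, peak 13 at the fixed end: w₀L⁴/(30EI) = 12376/EI
  clockwise couple 131 at a = 3.25: M₀a(2L − a)/(2EI) = 4843/EI
  point load 49 at a = 2.6: Pa²(3L − a)/(6EI) = 2010/EI
  δ_0 = 19229/EI
Flexibility coefficient — unit upward force at E: δ_{EE} = L³/(3EI) = 732.3/EI.
Compatibility at E: δ_0 − R_E·δ_{EE} = 0, so R_E = 19229/732.3 = 26.26 kN.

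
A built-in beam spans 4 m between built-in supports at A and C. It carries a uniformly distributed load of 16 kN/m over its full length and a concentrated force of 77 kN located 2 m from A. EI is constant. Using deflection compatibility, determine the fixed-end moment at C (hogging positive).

M_C = 59.83 kN·m

Take the two fixed-end moments M_A, M_C as redundants; the released structure is the simple span AC.
Simple-span end rotations at A and C under the given loads:
  at A: UDL 16: wL³/(24EI) = 42.67/EI
  at C: UDL 16: wL³/(24EI) = 42.67/EI
  at A: point load 77 at a = 2: Pab(L + b)/(6LEI) = 77/EI
  at C: point load 77 at a = 2: Pab(L + a)/(6LEI) = 77/EI
  θ_A0 = 119.7/EI,  θ_C0 = 119.7/EI
Flexibility coefficients: a unit moment at one end gives L/(3EI) there and L/(6EI) at the far end, so f₁₁ = f₂₂ = 1.333/EI and f₁₂ = f₂₁ = 0.6667/EI.
Compatibility — zero rotation at each built-in end:
  1.333 M_A + 0.6667 M_C = 119.7
  0.6667 M_A + 1.333 M_C = 119.7
Solving the pair gives M_A = 59.83 kN·m and M_C = 59.83 kN·m (hogging).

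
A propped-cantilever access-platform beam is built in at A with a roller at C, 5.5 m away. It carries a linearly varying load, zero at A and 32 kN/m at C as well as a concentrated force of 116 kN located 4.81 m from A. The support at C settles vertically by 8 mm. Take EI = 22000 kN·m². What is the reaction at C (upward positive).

Release the roller at C. Primary structure: cantilever fixed at A.
Free-end deflection of the primary structure under the applied loading (downward +):
  triangular load, peak 32 at the free end: 11w₀L⁴/(120EI) = 2684/EI
  point load 116 at a = 4.81: Pa²(3L − a)/(6EI) = 5229/EI
  δ_0 = 7913/EI
Flexibility coefficient — unit upward force at C: δ_{CC} = L³/(3EI) = 55.46/EI.
With EI = 22000 kN·m²: δ_0 = 0.35969 m and δ_{CC} = 0.002521 m/kN.
Compatibility — the beam at C must follow the support down by 0.008 m: δ_0 − R_C·δ_{CC} = 0.008, so R_C = (0.35969 − 0.008)/0.002521 = 139.5 kN.

R_C = 139.5 kN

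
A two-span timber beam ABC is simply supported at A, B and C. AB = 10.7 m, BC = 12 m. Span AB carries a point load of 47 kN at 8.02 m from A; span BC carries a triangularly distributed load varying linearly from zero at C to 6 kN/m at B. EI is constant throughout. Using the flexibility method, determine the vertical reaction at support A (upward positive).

R_A = 5.288 kN

Insert a hinge at B; M_B is the redundant, and each span becomes simply supported.
End slopes at the hinge B, treating each span as simply supported:
  span AB: point load 47 at a = 8.02: Pab(L + a)/(6LEI) = 294.6/EI
  span BC: triangular load, peak 6: w₀L³/(45EI) = 230.4/EI
  relative rotation θ_0 = (294.6 + 230.4)/EI = 525/EI
A unit hogging moment at B produces rotation L₁/(3EI) + L₂/(3EI) = 7.567/EI.
Slope continuity at B: θ_0 = M_B·7.567/EI, so M_B = 525/7.567 = 69.38 kN·m (hogging).
Span AB, ΣM about A with M_B applied at B: R_B^{AB}·10.7 = 376.9 + 69.38, so R_B^{AB} = 41.71 kN and R_A = 47 − 41.71 = 5.288 kN.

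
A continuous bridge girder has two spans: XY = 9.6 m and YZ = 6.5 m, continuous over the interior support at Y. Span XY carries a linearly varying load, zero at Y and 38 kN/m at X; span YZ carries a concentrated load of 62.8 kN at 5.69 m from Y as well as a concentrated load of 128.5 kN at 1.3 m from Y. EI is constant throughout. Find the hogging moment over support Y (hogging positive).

Take M_Y as the redundant. Released structure: two simple spans XY and YZ with a hinge at Y.
Discontinuity in slope at Y on the released structure — sum the simple-span end rotations:
  span XY: triangular load, peak 38: 7w₀L³/(360EI) = 653.7/EI
  span YZ: point load 62.8 at a = 5.69: Pab(L + b)/(6LEI) = 54.25/EI
  span YZ: point load 128.5 at a = 1.3: Pab(L + b)/(6LEI) = 260.6/EI
  relative rotation θ_0 = (653.7 + 314.8)/EI = 968.6/EI
A unit hogging moment at Y produces rotation L₁/(3EI) + L₂/(3EI) = 5.367/EI.
Compatibility: M_Y·(L₁+L₂)/(3EI) = θ_0, giving M_Y = 180.5 kN·m (hogging).

M_Y = 180.5 kN·m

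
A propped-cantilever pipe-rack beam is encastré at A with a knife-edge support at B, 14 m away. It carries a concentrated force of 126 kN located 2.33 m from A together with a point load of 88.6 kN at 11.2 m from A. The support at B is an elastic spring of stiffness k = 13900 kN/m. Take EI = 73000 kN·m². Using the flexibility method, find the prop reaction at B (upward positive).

R_B = 66.93 kN

Remove the prop at B; the released (primary) structure is a cantilever built in at A.
Deflection at B on the released cantilever, summing each load's contribution:
  point load 126 at a = 2.33: Pa²(3L − a)/(6EI) = 4523/EI
  point load 88.6 at a = 11.2: Pa²(3L − a)/(6EI) = 57052/EI
  δ_0 = 61574/EI
Tip deflection under a unit load at B: L³/(3EI) = 914.7/EI.
With EI = 73000 kN·m²: δ_0 = 0.84349 m and δ_{BB} = 0.01253 m/kN.
Compatibility — the spring shortens by R_B/k under the reaction it provides: δ_0 − R_B·δ_{BB} = R_B/k. With 1/k = 0.000072 m/kN, R_B = δ_0 / (δ_{BB} + 1/k) = 0.84349 / (0.01253 + 0.000072) = 66.93 kN.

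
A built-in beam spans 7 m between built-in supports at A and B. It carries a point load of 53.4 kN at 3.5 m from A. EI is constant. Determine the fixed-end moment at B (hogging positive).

Release both end moments; the primary structure is a simply-supported span AB with redundants M_A and M_B.
End rotations of the released simple span under the applied load (×1/EI):
  at A: point load 53.4 at a = 3.5: Pab(L + b)/(6LEI) = 163.5/EI
  at B: point load 53.4 at a = 3.5: Pab(L + a)/(6LEI) = 163.5/EI
  θ_A0 = 163.5/EI,  θ_B0 = 163.5/EI
Flexibility coefficients: a unit moment at one end gives L/(3EI) there and L/(6EI) at the far end, so f₁₁ = f₂₂ = 2.333/EI and f₁₂ = f₂₁ = 1.167/EI.
Compatibility — zero rotation at each built-in end:
  2.333 M_A + 1.167 M_B = 163.5
  1.167 M_A + 2.333 M_B = 163.5
Solving the pair gives M_A = 46.73 kN·m and M_B = 46.73 kN·m (hogging).

M_B = 46.73 kN·m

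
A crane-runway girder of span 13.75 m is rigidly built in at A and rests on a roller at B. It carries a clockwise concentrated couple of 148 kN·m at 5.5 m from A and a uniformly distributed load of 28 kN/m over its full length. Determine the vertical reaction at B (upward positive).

Take the reaction at B as the redundant and release it; the primary structure is a cantilever fixed at A.
Primary-structure tip deflection at B by superposition:
  clockwise couple 148 at a = 5.5: M₀a(2L − a)/(2EI) = 8954/EI
  UDL 28: wL⁴/(8EI) = 125106/EI
  δ_0 = 134060/EI
Tip deflection under a unit load at B: L³/(3EI) = 866.5/EI.
The prop prevents deflection at B: R_B = δ_0/δ_{BB} = 134060/866.5 = 154.7 kN.

R_B = 154.7 kN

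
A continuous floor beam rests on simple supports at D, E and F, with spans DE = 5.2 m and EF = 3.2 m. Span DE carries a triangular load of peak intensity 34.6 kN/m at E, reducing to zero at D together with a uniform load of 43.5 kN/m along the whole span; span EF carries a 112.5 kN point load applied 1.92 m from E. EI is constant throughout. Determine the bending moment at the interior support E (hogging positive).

Insert a hinge at E; M_E is the redundant, and each span becomes simply supported.
Rotations at E on the released spans (each span's end-slope, ×1/EI):
  span DE: triangular load, peak 34.6: w₀L³/(45EI) = 108.1/EI
  span DE: UDL 43.5: wL³/(24EI) = 254.9/EI
  span EF: point load 112.5 at a = 1.92: Pab(L + b)/(6LEI) = 64.51/EI
  relative rotation θ_0 = (363 + 64.51)/EI = 427.5/EI
A unit hogging moment at E produces rotation L₁/(3EI) + L₂/(3EI) = 2.8/EI.
Compatibility: M_E·(L₁+L₂)/(3EI) = θ_0, giving M_E = 152.7 kN·m (hogging).

M_E = 152.7 kN·m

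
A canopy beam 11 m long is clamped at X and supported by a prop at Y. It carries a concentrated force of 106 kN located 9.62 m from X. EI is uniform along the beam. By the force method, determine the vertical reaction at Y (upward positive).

Remove the prop at Y; the released (primary) structure is a cantilever built in at X.
Free-end deflection of the primary structure under the applied loading (downward +):
  point load 106 at a = 9.62: Pa²(3L − a)/(6EI) = 38225/EI
Flexibility coefficient — unit upward force at Y: δ_{YY} = L³/(3EI) = 443.7/EI.
Compatibility at Y: δ_0 − R_Y·δ_{YY} = 0, so R_Y = 38225/443.7 = 86.16 kN.

R_Y = 86.16 kN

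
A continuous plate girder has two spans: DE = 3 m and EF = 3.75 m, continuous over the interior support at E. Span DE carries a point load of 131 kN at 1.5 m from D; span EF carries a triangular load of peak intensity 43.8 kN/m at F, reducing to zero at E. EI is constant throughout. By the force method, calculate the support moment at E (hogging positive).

Take M_E as the redundant. Released structure: two simple spans DE and EF with a hinge at E.
End slopes at the hinge E, treating each span as simply supported:
  span DE: point load 131 at a = 1.5: Pab(L + a)/(6LEI) = 73.69/EI
  span EF: triangular load, peak 43.8: 7w₀L³/(360EI) = 44.91/EI
  relative rotation θ_0 = (73.69 + 44.91)/EI = 118.6/EI
A unit hogging moment at E produces rotation L₁/(3EI) + L₂/(3EI) = 2.25/EI.
Slope continuity at E: θ_0 = M_E·2.25/EI, so M_E = 118.6/2.25 = 52.71 kN·m (hogging).

M_E = 52.71 kN·m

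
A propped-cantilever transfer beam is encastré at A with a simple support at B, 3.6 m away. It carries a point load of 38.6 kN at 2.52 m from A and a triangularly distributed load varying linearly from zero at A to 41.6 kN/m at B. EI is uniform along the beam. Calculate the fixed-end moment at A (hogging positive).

M_A = 50.42 kN·m

Choose R_B as the redundant. The primary structure is the cantilever fixed at A.
Primary-structure tip deflection at B by superposition:
  point load 38.6 at a = 2.52: Pa²(3L − a)/(6EI) = 338.3/EI
  triangular load, peak 41.6 at the free end: 11w₀L⁴/(120EI) = 640.5/EI
  δ_0 = 978.8/EI
Tip deflection under a unit load at B: L³/(3EI) = 15.55/EI.
Compatibility at B: δ_0 − R_B·δ_{BB} = 0, so R_B = 978.8/15.55 = 62.94 kN.
Moment equilibrium about A: M_A = Σ(load moments about A) − R_B·L = 277 − 62.94×3.6 = 50.42 kN·m.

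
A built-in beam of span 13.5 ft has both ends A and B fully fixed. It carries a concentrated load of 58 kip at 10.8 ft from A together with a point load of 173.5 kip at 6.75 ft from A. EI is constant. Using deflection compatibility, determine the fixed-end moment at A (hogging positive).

M_A = 317.8 kip·ft

Take the two fixed-end moments M_A, M_B as redundants; the released structure is the simple span AB.
End rotations of the released simple span under the applied load (×1/EI):
  at A: point load 58 at a = 10.8: Pab(L + b)/(6LEI) = 338.3/EI
  at B: point load 58 at a = 10.8: Pab(L + a)/(6LEI) = 507.4/EI
  at A: point load 173.5 at a = 6.75: Pab(L + b)/(6LEI) = 1976/EI
  at B: point load 173.5 at a = 6.75: Pab(L + a)/(6LEI) = 1976/EI
  θ_A0 = 2315/EI,  θ_B0 = 2484/EI
Flexibility coefficients: a unit moment at one end gives L/(3EI) there and L/(6EI) at the far end, so f₁₁ = f₂₂ = 4.5/EI and f₁₂ = f₂₁ = 2.25/EI.
Compatibility — zero rotation at each built-in end:
  4.5 M_A + 2.25 M_B = 2315
  2.25 M_A + 4.5 M_B = 2484
Solving the pair gives M_A = 317.8 kip·ft and M_B = 393 kip·ft (hogging).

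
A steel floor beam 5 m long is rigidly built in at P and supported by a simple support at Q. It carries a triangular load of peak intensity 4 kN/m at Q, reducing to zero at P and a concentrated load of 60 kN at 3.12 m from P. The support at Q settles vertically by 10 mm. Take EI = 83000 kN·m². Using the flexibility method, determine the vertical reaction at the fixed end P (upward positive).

R_P = 56.67 kN

Take the reaction at Q as the redundant and release it; the primary structure is a cantilever fixed at P.
Deflection at Q on the released cantilever, summing each load's contribution:
  triangular load, peak 4 at the free end: 11w₀L⁴/(120EI) = 229.2/EI
  point load 60 at a = 3.12: Pa²(3L − a)/(6EI) = 1156/EI
  δ_0 = 1386/EI
Tip deflection under a unit load at Q: L³/(3EI) = 41.67/EI.
With EI = 83000 kN·m²: δ_0 = 0.016694 m and δ_{QQ} = 0.000502 m/kN.
Compatibility — the beam at Q must follow the support down by 0.01 m: δ_0 − R_Q·δ_{QQ} = 0.01, so R_Q = (0.016694 − 0.01)/0.000502 = 13.33 kN.
Vertical equilibrium: R_P = ΣP − R_Q = 70 − 13.33 = 56.67 kN.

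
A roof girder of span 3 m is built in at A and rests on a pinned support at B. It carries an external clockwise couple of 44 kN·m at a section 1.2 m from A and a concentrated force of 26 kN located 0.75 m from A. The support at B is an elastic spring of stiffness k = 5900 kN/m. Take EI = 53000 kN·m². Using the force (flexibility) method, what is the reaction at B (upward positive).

R_B = 8.165 kN

Choose R_B as the redundant. The primary structure is the cantilever fixed at A.
Primary-structure tip deflection at B by superposition:
  clockwise couple 44 at a = 1.2: M₀a(2L − a)/(2EI) = 126.7/EI
  point load 26 at a = 0.75: Pa²(3L − a)/(6EI) = 20.11/EI
  δ_0 = 146.8/EI
Tip deflection under a unit load at B: L³/(3EI) = 9/EI.
With EI = 53000 kN·m²: δ_0 = 0.00277 m and δ_{BB} = 0.00017 m/kN.
Compatibility — the spring shortens by R_B/k under the reaction it provides: δ_0 − R_B·δ_{BB} = R_B/k. With 1/k = 0.000169 m/kN, R_B = δ_0 / (δ_{BB} + 1/k) = 0.00277 / (0.00017 + 0.000169) = 8.165 kN.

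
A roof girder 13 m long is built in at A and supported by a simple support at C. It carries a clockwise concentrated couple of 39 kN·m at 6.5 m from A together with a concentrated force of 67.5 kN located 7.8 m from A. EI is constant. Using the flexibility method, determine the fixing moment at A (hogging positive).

M_A = 142.5 kN·m

Release the roller at C. Primary structure: cantilever fixed at A.
Downward deflection at the released point C due to the loads:
  clockwise couple 39 at a = 6.5: M₀a(2L − a)/(2EI) = 2472/EI
  point load 67.5 at a = 7.8: Pa²(3L − a)/(6EI) = 21355/EI
  δ_0 = 23826/EI
Tip deflection under a unit load at C: L³/(3EI) = 732.3/EI.
The prop prevents deflection at C: R_C = δ_0/δ_{CC} = 23826/732.3 = 32.53 kN.
Moment equilibrium about A: M_A = Σ(load moments about A) − R_C·L = 565.5 − 32.53×13 = 142.5 kN·m.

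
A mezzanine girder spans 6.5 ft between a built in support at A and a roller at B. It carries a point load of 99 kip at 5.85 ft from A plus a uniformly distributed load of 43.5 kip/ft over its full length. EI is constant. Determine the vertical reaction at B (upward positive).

Take the reaction at B as the redundant and release it; the primary structure is a cantilever fixed at A.
Downward deflection at the released point B due to the loads:
  point load 99 at a = 5.85: Pa²(3L − a)/(6EI) = 7708/EI
  UDL 43.5: wL⁴/(8EI) = 9706/EI
  δ_0 = 17414/EI
Flexibility coefficient — unit upward force at B: δ_{BB} = L³/(3EI) = 91.54/EI.
Compatibility at B: δ_0 − R_B·δ_{BB} = 0, so R_B = 17414/91.54 = 190.2 kip.

R_B = 190.2 kip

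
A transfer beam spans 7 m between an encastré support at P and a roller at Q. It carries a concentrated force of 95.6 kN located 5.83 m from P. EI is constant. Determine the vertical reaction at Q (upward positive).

Choose R_Q as the redundant. The primary structure is the cantilever fixed at P.
Downward deflection at the released point Q due to the loads:
  point load 95.6 at a = 5.83: Pa²(3L − a)/(6EI) = 8215/EI
Flexibility coefficient — unit upward force at Q: δ_{QQ} = L³/(3EI) = 114.3/EI.
The prop prevents deflection at Q: R_Q = δ_0/δ_{QQ} = 8215/114.3 = 71.85 kN.

R_Q = 71.85 kN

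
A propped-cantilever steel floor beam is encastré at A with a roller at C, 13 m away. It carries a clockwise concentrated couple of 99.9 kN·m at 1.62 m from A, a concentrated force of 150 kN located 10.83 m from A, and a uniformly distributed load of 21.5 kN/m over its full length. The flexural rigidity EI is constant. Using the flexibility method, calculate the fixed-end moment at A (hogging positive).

Release the roller at C. Primary structure: cantilever fixed at A.
Free-end deflection of the primary structure under the applied loading (downward +):
  clockwise couple 99.9 at a = 1.62: M₀a(2L − a)/(2EI) = 1973/EI
  point load 150 at a = 10.83: Pa²(3L − a)/(6EI) = 82601/EI
  UDL 21.5: wL⁴/(8EI) = 76758/EI
  δ_0 = 161331/EI
Flexibility coefficient — unit upward force at C: δ_{CC} = L³/(3EI) = 732.3/EI.
The prop prevents deflection at C: R_C = δ_0/δ_{CC} = 161331/732.3 = 220.3 kN.
Moment equilibrium about A: M_A = Σ(load moments about A) − R_C·L = 3541 − 220.3×13 = 677.3 kN·m.

M_A = 677.3 kN·m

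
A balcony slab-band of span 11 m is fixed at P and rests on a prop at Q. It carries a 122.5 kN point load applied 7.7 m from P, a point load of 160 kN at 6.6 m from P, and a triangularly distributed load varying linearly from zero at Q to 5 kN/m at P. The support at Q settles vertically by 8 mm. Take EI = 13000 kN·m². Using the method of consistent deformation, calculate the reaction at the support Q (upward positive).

R_Q = 143.4 kN

Take the reaction at Q as the redundant and release it; the primary structure is a cantilever fixed at P.
Deflection at Q on the released cantilever, summing each load's contribution:
  point load 122.5 at a = 7.7: Pa²(3L − a)/(6EI) = 30626/EI
  point load 160 at a = 6.6: Pa²(3L − a)/(6EI) = 30666/EI
  triangular load, peak 5 at the fixed end: w₀L⁴/(30EI) = 2440/EI
  δ_0 = 63732/EI
Tip deflection under a unit load at Q: L³/(3EI) = 443.7/EI.
With EI = 13000 kN·m²: δ_0 = 4.9025 m and δ_{QQ} = 0.034128 m/kN.
Compatibility — the beam at Q must follow the support down by 0.008 m: δ_0 − R_Q·δ_{QQ} = 0.008, so R_Q = (4.9025 − 0.008)/0.034128 = 143.4 kN.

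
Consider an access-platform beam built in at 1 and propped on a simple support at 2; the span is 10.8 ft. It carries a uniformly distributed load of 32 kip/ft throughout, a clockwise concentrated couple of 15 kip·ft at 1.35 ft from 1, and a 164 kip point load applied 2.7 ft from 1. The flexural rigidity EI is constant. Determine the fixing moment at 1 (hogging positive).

Remove the prop at 2; the released (primary) structure is a cantilever built in at 1.
Downward deflection at the released point 2 due to the loads:
  UDL 32: wL⁴/(8EI) = 54420/EI
  clockwise couple 15 at a = 1.35: M₀a(2L − a)/(2EI) = 205/EI
  point load 164 at a = 2.7: Pa²(3L − a)/(6EI) = 5918/EI
  δ_0 = 60543/EI
Tip deflection under a unit load at 2: L³/(3EI) = 419.9/EI.
Compatibility at 2: δ_0 − R_2·δ_{22} = 0, so R_2 = 60543/419.9 = 144.2 kip.
Moment equilibrium about 1: M_1 = Σ(load moments about 1) − R_2·L = 2324 − 144.2×10.8 = 766.9 kip·ft.

M_1 = 766.9 kip·ft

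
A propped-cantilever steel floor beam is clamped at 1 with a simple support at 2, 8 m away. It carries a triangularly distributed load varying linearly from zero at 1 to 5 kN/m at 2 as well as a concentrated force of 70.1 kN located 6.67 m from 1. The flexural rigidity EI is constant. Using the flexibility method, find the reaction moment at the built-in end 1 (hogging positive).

M_1 = 63.99 kN·m

Remove the prop at 2; the released (primary) structure is a cantilever built in at 1.
Deflection at 2 on the released cantilever, summing each load's contribution:
  triangular load, peak 5 at the free end: 11w₀L⁴/(120EI) = 1877/EI
  point load 70.1 at a = 6.67: Pa²(3L − a)/(6EI) = 9008/EI
  δ_0 = 10885/EI
Flexibility coefficient — unit upward force at 2: δ_{22} = L³/(3EI) = 170.7/EI.
Compatibility at 2: δ_0 − R_2·δ_{22} = 0, so R_2 = 10885/170.7 = 63.78 kN.
Moment equilibrium about 1: M_1 = Σ(load moments about 1) − R_2·L = 574.2 − 63.78×8 = 63.99 kN·m.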